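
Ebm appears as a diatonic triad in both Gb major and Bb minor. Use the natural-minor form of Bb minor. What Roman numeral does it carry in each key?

The scale of Gb major is Gb Ab Bb Cb Db Eb F; Eb is degree 6, and the triad built there (Eb-Gb-Bb) is minor, so it is vi.
The scale of Bb minor (natural minor) is Bb C Db Eb F Gb Ab; Eb is degree 4, and the triad built there (Eb-Gb-Bb) is minor, so it is iv.

vi in Gb major; iv in Bb minor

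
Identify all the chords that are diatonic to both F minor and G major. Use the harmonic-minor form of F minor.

Triads in F minor (harmonic minor): Fm (i), Gdim (ii°), Abaug (III+), Bbm (iv), C (V), Db (VI), Edim (vii°).
Triads in G major: G (I), Am (ii), Bm (iii), C (IV), D (V), Em (vi), F#dim (vii°).
Shared triads with their functions: C (V in F minor, IV in G major).

C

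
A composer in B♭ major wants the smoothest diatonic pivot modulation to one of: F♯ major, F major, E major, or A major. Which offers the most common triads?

F major

Triads of B♭ major: B♭ major (I), C minor (ii), D minor (iii), E♭ major (IV), F major (V), G minor (vi), A diminished (vii°).
F♯ major shares 0: none.
F major shares 4: B♭, Dm, F, Gm.
E major shares 0: none.
A major shares 0: none.
The most common triads (4) are shared with F major.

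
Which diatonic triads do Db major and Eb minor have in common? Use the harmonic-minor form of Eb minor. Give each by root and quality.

Triads in Db major: Db major (I), Eb minor (ii), F minor (iii), Gb major (IV), Ab major (V), Bb minor (vi), C diminished (vii°).
Triads in Eb minor (harmonic minor): Eb minor (i), F diminished (ii°), Gb augmented (III+), Ab minor (iv), Bb major (V), Cb major (VI), D diminished (vii°).
Shared triads with their functions: Eb minor (ii in Db major, i in Eb minor).

Ebm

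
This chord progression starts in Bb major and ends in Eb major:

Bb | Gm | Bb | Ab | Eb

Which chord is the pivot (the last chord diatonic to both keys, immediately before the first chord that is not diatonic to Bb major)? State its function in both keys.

Chords diatonic to Bb major: Bb, Cm, Dm, Eb, F, Gm, Adim.
Reading the progression, the first chord not in that set is Ab, so the modulation leaves Bb major there.
The chord immediately before Ab is Bb, which is diatonic to both keys: I in Bb major and V in Eb major.

Bb — I in Bb major, V in Eb major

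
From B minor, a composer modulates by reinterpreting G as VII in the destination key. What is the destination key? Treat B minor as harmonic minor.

The numeral VII denotes a major triad on scale degree 7. With G on degree 7, the tonic of the new key is A.
Degree 7 carries a major triad in natural-minor keys, so the destination is A minor.
Check: the diatonic triads of A minor (natural minor) are Am (i), Bdim (ii°), C (III), Dm (iv), Em (v), F (VI), G (VII) — G is indeed VII.

A minor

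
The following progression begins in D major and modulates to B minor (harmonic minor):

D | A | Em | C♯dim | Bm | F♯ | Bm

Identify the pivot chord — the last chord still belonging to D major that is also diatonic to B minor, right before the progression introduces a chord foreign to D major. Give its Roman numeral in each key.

Chords diatonic to D major: D, Em, F♯m, G, A, Bm, C♯dim.
Reading the progression, the first chord not in that set is F♯, so the modulation leaves D major there.
The chord immediately before F♯ is Bm, which is diatonic to both keys: vi in D major and i in B minor.

Bm — vi in D major, i in B minor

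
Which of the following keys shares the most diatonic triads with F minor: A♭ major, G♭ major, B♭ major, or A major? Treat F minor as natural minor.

Triads of F minor (natural minor): F minor (i), G diminished (ii°), A♭ major (III), B♭ minor (iv), C minor (v), D♭ major (VI), E♭ major (VII).
A♭ major shares 7: Fm, Gdim, A♭, B♭m, Cm, D♭, E♭.
G♭ major shares 2: B♭m, D♭.
B♭ major shares 2: Cm, E♭.
A major shares 0: none.
The most common triads (7) are shared with A♭ major.

A♭ major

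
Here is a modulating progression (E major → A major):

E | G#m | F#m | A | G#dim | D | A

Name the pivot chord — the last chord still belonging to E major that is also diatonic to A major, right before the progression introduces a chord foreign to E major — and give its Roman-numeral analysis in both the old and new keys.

Chords diatonic to E major: E, F#m, G#m, A, B, C#m, D#dim.
Reading the progression, the first chord not in that set is G#dim, so the modulation leaves E major there.
The chord immediately before G#dim is A, which is diatonic to both keys: IV in E major and I in A major.

A — IV in E major, I in A major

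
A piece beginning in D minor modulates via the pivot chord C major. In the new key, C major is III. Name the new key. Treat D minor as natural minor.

The numeral III denotes a major triad on scale degree 3. With C on degree 3, the tonic of the new key is A.
Degree 3 carries a major triad in natural-minor keys, so the destination is A minor.
Check: the diatonic triads of A minor (natural minor) are Am (i), Bdim (ii°), C (III), Dm (iv), Em (v), F (VI), G (VII) — C major is indeed III.

A minor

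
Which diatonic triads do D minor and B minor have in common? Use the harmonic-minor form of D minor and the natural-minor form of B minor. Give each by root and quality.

Triads in D minor (harmonic minor): Dm (i), Edim (ii°), Faug (III+), Gm (iv), A (V), Bb (VI), C#dim (vii°).
Triads in B minor (natural minor): Bm (i), C#dim (ii°), D (III), Em (iv), F#m (v), G (VI), A (VII).
Shared triads with their functions: A (V in D minor, VII in B minor); C#dim (vii° in D minor, ii° in B minor).

A, C#dim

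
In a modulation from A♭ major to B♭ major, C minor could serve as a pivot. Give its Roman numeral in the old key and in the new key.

iii in A♭ major; ii in B♭ major

The scale of A♭ major is A♭ B♭ C D♭ E♭ F G; C is degree 3, and the triad built there (C-E♭-G) is minor, so it is iii.
The scale of B♭ major is B♭ C D E♭ F G A; C is degree 2, and the triad built there (C-E♭-G) is minor, so it is ii.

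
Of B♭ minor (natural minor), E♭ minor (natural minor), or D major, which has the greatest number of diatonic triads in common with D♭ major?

B♭ minor

Triads of D♭ major: D♭ major (I), E♭ minor (ii), F minor (iii), G♭ major (IV), A♭ major (V), B♭ minor (vi), C diminished (vii°).
B♭ minor (natural minor) shares 7: D♭, E♭m, Fm, G♭, A♭, B♭m, Cdim.
E♭ minor (natural minor) shares 4: D♭, E♭m, G♭, B♭m.
D major shares 0: none.
The most common triads (7) are shared with B♭ minor.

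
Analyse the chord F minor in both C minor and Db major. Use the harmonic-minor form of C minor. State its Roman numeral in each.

iv in C minor; iii in Db major

The scale of C minor (harmonic minor) is C D Eb F G Ab B; F is degree 4, and the triad built there (F-Ab-C) is minor, so it is iv.
The scale of Db major is Db Eb F Gb Ab Bb C; F is degree 3, and the triad built there (F-Ab-C) is minor, so it is iii.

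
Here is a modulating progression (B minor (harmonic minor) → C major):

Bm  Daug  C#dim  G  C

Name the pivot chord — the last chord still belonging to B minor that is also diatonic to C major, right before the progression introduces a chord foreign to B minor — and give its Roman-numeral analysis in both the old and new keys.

G — VI in B minor, V in C major

Chords diatonic to B minor: Bm, C#dim, Daug, Em, F#, G, A#dim.
Reading the progression, the first chord not in that set is C, so the modulation leaves B minor there.
The chord immediately before C is G, which is diatonic to both keys: VI in B minor and V in C major.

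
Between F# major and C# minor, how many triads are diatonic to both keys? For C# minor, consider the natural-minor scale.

2

Diatonic triads of F# major: F# (I), G#m (ii), A#m (iii), B (IV), C# (V), D#m (vi), E#dim (vii°).
Diatonic triads of C# minor (natural minor): C#m (i), D#dim (ii°), E (III), F#m (iv), G#m (v), A (VI), B (VII).
Matching root and quality in both lists: G#m, B.
That gives 2 common triads.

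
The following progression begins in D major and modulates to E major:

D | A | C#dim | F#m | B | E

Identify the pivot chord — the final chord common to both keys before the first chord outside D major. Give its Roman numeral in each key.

F#m — iii in D major, ii in E major

Chords diatonic to D major: D, Em, F#m, G, A, Bm, C#dim.
Reading the progression, the first chord not in that set is B, so the modulation leaves D major there.
The chord immediately before B is F#m, which is diatonic to both keys: iii in D major and ii in E major.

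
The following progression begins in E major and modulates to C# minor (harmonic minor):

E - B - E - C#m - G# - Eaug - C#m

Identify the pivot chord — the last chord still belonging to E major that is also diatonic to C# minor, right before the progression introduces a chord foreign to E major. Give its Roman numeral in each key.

C#m — vi in E major, i in C# minor

Chords diatonic to E major: E, F#m, G#m, A, B, C#m, D#dim.
Reading the progression, the first chord not in that set is G#, so the modulation leaves E major there.
The chord immediately before G# is C#m, which is diatonic to both keys: vi in E major and i in C# minor.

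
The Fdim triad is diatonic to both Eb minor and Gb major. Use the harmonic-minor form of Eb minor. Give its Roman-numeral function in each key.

ii° in Eb minor; vii° in Gb major

The scale of Eb minor (harmonic minor) is Eb F Gb Ab Bb Cb D; F is degree 2, and the triad built there (F-Ab-Cb) is diminished, so it is ii°.
The scale of Gb major is Gb Ab Bb Cb Db Eb F; F is degree 7, and the triad built there (F-Ab-Cb) is diminished, so it is vii°.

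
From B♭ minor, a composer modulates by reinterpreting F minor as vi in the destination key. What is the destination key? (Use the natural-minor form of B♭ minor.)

The numeral vi denotes a minor triad on scale degree 6. With F on degree 6, the tonic of the new key is A♭.
Degree 6 carries a minor triad in major keys, so the destination is A♭ major.
Check: the diatonic triads of A♭ major are A♭ (I), B♭m (ii), Cm (iii), D♭ (IV), E♭ (V), Fm (vi), Gdim (vii°) — F minor is indeed vi.

A♭ major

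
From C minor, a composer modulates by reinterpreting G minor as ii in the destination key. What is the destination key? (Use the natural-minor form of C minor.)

The numeral ii denotes a minor triad on scale degree 2. With G on degree 2, the tonic of the new key is F.
Degree 2 carries a minor triad in major keys, so the destination is F major.
Check: the diatonic triads of F major are F (I), Gm (ii), Am (iii), Bb (IV), C (V), Dm (vi), Edim (vii°) — G minor is indeed ii.

F major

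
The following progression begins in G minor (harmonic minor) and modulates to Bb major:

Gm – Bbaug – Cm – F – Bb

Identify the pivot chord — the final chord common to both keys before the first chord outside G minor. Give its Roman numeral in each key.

Chords diatonic to G minor: Gm, Adim, Bbaug, Cm, D, Eb, F#dim.
Reading the progression, the first chord not in that set is F, so the modulation leaves G minor there.
The chord immediately before F is Cm, which is diatonic to both keys: iv in G minor and ii in Bb major.

Cm — iv in G minor, ii in Bb major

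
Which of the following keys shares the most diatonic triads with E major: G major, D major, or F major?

Triads of E major: E major (I), F# minor (ii), G# minor (iii), A major (IV), B major (V), C# minor (vi), D# diminished (vii°).
G major shares 0: none.
D major shares 2: F#m, A.
F major shares 0: none.
The most common triads (2) are shared with D major.

D major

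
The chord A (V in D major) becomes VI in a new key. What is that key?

C# minor

The numeral VI denotes a major triad on scale degree 6. With A on degree 6, the tonic of the new key is C#.
Degree 6 carries a major triad in minor keys, so the destination is C# minor.
Check: the diatonic triads of C# minor (natural minor) are C#m (i), D#dim (ii°), E (III), F#m (iv), G#m (v), A (VI), B (VII) — A is indeed VI.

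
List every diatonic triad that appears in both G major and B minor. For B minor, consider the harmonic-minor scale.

Triads in G major: G (I), Am (ii), Bm (iii), C (IV), D (V), Em (vi), F#dim (vii°).
Triads in B minor (harmonic minor): Bm (i), C#dim (ii°), Daug (III+), Em (iv), F# (V), G (VI), A#dim (vii°).
Shared triads with their functions: G (I in G major, VI in B minor); Bm (iii in G major, i in B minor); Em (vi in G major, iv in B minor).

G, Bm, Em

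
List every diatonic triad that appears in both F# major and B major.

F#, G#m, B, D#m

Triads in F# major: F# (I), G#m (ii), A#m (iii), B (IV), C# (V), D#m (vi), E#dim (vii°).
Triads in B major: B (I), C#m (ii), D#m (iii), E (IV), F# (V), G#m (vi), A#dim (vii°).
Shared triads with their functions: F# (I in F# major, V in B major); G#m (ii in F# major, vi in B major); B (IV in F# major, I in B major); D#m (vi in F# major, iii in B major).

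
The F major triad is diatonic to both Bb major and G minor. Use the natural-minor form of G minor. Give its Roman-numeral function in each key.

V in Bb major; VII in G minor

The scale of Bb major is Bb C D Eb F G A; F is degree 5, and the triad built there (F-A-C) is major, so it is V.
The scale of G minor (natural minor) is G A Bb C D Eb F; F is degree 7, and the triad built there (F-A-C) is major, so it is VII.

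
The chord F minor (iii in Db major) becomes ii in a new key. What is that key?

Eb major

The numeral ii denotes a minor triad on scale degree 2. With F on degree 2, the tonic of the new key is Eb.
Degree 2 carries a minor triad in major keys, so the destination is Eb major.
Check: the diatonic triads of Eb major are Eb (I), Fm (ii), Gm (iii), Ab (IV), Bb (V), Cm (vi), Ddim (vii°) — F minor is indeed ii.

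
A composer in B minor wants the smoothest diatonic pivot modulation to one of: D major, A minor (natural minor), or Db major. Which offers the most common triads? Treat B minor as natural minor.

Triads of B minor (natural minor): B minor (i), C# diminished (ii°), D major (III), E minor (iv), F# minor (v), G major (VI), A major (VII).
D major shares 7: Bm, C#dim, D, Em, F#m, G, A.
A minor (natural minor) shares 2: Em, G.
Db major shares 0: none.
The most common triads (7) are shared with D major.

D major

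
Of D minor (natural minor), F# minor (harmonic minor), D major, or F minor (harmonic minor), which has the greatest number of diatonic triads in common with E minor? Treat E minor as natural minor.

Triads of E minor (natural minor): E minor (i), F# diminished (ii°), G major (III), A minor (iv), B minor (v), C major (VI), D major (VII).
D minor (natural minor) shares 2: Am, C.
F# minor (harmonic minor) shares 2: Bm, D.
D major shares 4: Em, G, Bm, D.
F minor (harmonic minor) shares 1: C.
The most common triads (4) are shared with D major.

D major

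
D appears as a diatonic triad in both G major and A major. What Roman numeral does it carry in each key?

The scale of G major is G A B C D E F#; D is degree 5, and the triad built there (D-F#-A) is major, so it is V.
The scale of A major is A B C# D E F# G#; D is degree 4, and the triad built there (D-F#-A) is major, so it is IV.

V in G major; IV in A major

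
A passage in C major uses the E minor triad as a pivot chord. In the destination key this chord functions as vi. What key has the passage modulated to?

The numeral vi denotes a minor triad on scale degree 6. With E on degree 6, the tonic of the new key is G.
Degree 6 carries a minor triad in major keys, so the destination is G major.
Check: the diatonic triads of G major are G (I), Am (ii), Bm (iii), C (IV), D (V), Em (vi), F♯dim (vii°) — E minor is indeed vi.

G major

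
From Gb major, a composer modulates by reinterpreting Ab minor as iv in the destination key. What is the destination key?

The numeral iv denotes a minor triad on scale degree 4. With Ab on degree 4, the tonic of the new key is Eb.
Degree 4 carries a minor triad in minor keys, so the destination is Eb minor.
Check: the diatonic triads of Eb minor (natural minor) are Ebm (i), Fdim (ii°), Gb (III), Abm (iv), Bbm (v), Cb (VI), Db (VII) — Ab minor is indeed iv.

Eb minor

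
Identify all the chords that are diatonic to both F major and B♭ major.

Triads in F major: F (I), Gm (ii), Am (iii), B♭ (IV), C (V), Dm (vi), Edim (vii°).
Triads in B♭ major: B♭ (I), Cm (ii), Dm (iii), E♭ (IV), F (V), Gm (vi), Adim (vii°).
Shared triads with their functions: F (I in F major, V in B♭ major); Gm (ii in F major, vi in B♭ major); B♭ (IV in F major, I in B♭ major); Dm (vi in F major, iii in B♭ major).

F, Gm, B♭, Dm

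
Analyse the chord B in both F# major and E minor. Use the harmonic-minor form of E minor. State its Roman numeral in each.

IV in F# major; V in E minor

The scale of F# major is F# G# A# B C# D# E#; B is degree 4, and the triad built there (B-D#-F#) is major, so it is IV.
The scale of E minor (harmonic minor) is E F# G A B C D#; B is degree 5, and the triad built there (B-D#-F#) is major, so it is V.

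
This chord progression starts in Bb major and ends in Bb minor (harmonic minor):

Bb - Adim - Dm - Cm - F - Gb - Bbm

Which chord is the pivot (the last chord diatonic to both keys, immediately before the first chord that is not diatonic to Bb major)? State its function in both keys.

F — V in Bb major, V in Bb minor

Chords diatonic to Bb major: Bb, Cm, Dm, Eb, F, Gm, Adim.
Reading the progression, the first chord not in that set is Gb, so the modulation leaves Bb major there.
The chord immediately before Gb is F, which is diatonic to both keys: V in Bb major and V in Bb minor.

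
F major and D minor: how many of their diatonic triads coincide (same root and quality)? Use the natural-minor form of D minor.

Diatonic triads of F major: F (I), Gm (ii), Am (iii), B♭ (IV), C (V), Dm (vi), Edim (vii°).
Diatonic triads of D minor (natural minor): Dm (i), Edim (ii°), F (III), Gm (iv), Am (v), B♭ (VI), C (VII).
Matching root and quality in both lists: F, Gm, Am, B♭, C, Dm, Edim.
That gives 7 common triads.

7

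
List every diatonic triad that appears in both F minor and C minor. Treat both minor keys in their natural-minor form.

Triads in F minor (natural minor): Fm (i), Gdim (ii°), Ab (III), Bbm (iv), Cm (v), Db (VI), Eb (VII).
Triads in C minor (natural minor): Cm (i), Ddim (ii°), Eb (III), Fm (iv), Gm (v), Ab (VI), Bb (VII).
Shared triads with their functions: Fm (i in F minor, iv in C minor); Ab (III in F minor, VI in C minor); Cm (v in F minor, i in C minor); Eb (VII in F minor, III in C minor).

Fm, Ab, Cm, Eb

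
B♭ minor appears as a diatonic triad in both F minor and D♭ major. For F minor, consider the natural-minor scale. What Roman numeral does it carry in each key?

The scale of F minor (natural minor) is F G A♭ B♭ C D♭ E♭; B♭ is degree 4, and the triad built there (B♭-D♭-F) is minor, so it is iv.
The scale of D♭ major is D♭ E♭ F G♭ A♭ B♭ C; B♭ is degree 6, and the triad built there (B♭-D♭-F) is minor, so it is vi.

iv in F minor; vi in D♭ major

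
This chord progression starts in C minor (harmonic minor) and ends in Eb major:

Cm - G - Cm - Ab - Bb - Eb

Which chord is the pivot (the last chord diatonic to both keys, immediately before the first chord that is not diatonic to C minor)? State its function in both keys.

Ab — VI in C minor, IV in Eb major

Chords diatonic to C minor: Cm, Ddim, Ebaug, Fm, G, Ab, Bdim.
Reading the progression, the first chord not in that set is Bb, so the modulation leaves C minor there.
The chord immediately before Bb is Ab, which is diatonic to both keys: VI in C minor and IV in Eb major.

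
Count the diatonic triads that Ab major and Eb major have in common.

4

Diatonic triads of Ab major: Ab (I), Bbm (ii), Cm (iii), Db (IV), Eb (V), Fm (vi), Gdim (vii°).
Diatonic triads of Eb major: Eb (I), Fm (ii), Gm (iii), Ab (IV), Bb (V), Cm (vi), Ddim (vii°).
Matching root and quality in both lists: Ab, Cm, Eb, Fm.
That gives 4 common triads.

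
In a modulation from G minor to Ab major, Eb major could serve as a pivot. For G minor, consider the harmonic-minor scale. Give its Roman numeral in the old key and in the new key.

VI in G minor; V in Ab major

The scale of G minor (harmonic minor) is G A Bb C D Eb F#; Eb is degree 6, and the triad built there (Eb-G-Bb) is major, so it is VI.
The scale of Ab major is Ab Bb C Db Eb F G; Eb is degree 5, and the triad built there (Eb-G-Bb) is major, so it is V.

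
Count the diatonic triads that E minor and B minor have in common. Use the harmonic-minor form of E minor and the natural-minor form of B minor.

Diatonic triads of E minor (harmonic minor): E minor (i), F# diminished (ii°), G augmented (III+), A minor (iv), B major (V), C major (VI), D# diminished (vii°).
Diatonic triads of B minor (natural minor): B minor (i), C# diminished (ii°), D major (III), E minor (iv), F# minor (v), G major (VI), A major (VII).
Matching root and quality in both lists: E minor.
That gives 1 common triad.

1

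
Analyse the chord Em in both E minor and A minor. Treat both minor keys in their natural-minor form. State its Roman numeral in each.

The scale of E minor (natural minor) is E F♯ G A B C D; E is degree 1, and the triad built there (E-G-B) is minor, so it is i.
The scale of A minor (natural minor) is A B C D E F G; E is degree 5, and the triad built there (E-G-B) is minor, so it is v.

i in E minor; v in A minor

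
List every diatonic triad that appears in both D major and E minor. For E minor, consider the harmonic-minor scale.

Em

Triads in D major: D major (I), E minor (ii), F# minor (iii), G major (IV), A major (V), B minor (vi), C# diminished (vii°).
Triads in E minor (harmonic minor): E minor (i), F# diminished (ii°), G augmented (III+), A minor (iv), B major (V), C major (VI), D# diminished (vii°).
Shared triads with their functions: E minor (ii in D major, i in E minor).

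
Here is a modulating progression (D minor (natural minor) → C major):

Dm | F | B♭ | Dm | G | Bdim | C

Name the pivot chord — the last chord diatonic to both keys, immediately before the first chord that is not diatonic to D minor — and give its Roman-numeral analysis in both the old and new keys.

Chords diatonic to D minor: Dm, Edim, F, Gm, Am, B♭, C.
Reading the progression, the first chord not in that set is G, so the modulation leaves D minor there.
The chord immediately before G is Dm, which is diatonic to both keys: i in D minor and ii in C major.

Dm — i in D minor, ii in C major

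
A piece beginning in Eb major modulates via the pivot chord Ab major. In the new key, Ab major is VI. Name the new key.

The numeral VI denotes a major triad on scale degree 6. With Ab on degree 6, the tonic of the new key is C.
Degree 6 carries a major triad in minor keys, so the destination is C minor.
Check: the diatonic triads of C minor (natural minor) are Cm (i), Ddim (ii°), Eb (III), Fm (iv), Gm (v), Ab (VI), Bb (VII) — Ab major is indeed VI.

C minor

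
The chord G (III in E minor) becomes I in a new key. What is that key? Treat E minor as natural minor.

The numeral I denotes a major triad on scale degree 1. With G on degree 1, the tonic of the new key is G.
Degree 1 carries a major triad in major keys, so the destination is G major.
Check: the diatonic triads of G major are G (I), Am (ii), Bm (iii), C (IV), D (V), Em (vi), F#dim (vii°) — G is indeed I.

G major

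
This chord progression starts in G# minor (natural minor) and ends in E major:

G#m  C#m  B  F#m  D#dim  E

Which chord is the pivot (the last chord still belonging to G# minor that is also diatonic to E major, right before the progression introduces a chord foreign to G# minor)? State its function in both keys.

B — III in G# minor, V in E major

Chords diatonic to G# minor: G#m, A#dim, B, C#m, D#m, E, F#.
Reading the progression, the first chord not in that set is F#m, so the modulation leaves G# minor there.
The chord immediately before F#m is B, which is diatonic to both keys: III in G# minor and V in E major.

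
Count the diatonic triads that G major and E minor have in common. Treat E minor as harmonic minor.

4

Diatonic triads of G major: G (I), Am (ii), Bm (iii), C (IV), D (V), Em (vi), F#dim (vii°).
Diatonic triads of E minor (harmonic minor): Em (i), F#dim (ii°), Gaug (III+), Am (iv), B (V), C (VI), D#dim (vii°).
Matching root and quality in both lists: Am, C, Em, F#dim.
That gives 4 common triads.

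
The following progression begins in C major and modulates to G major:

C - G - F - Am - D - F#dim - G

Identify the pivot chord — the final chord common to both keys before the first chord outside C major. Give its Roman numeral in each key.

Chords diatonic to C major: C, Dm, Em, F, G, Am, Bdim.
Reading the progression, the first chord not in that set is D, so the modulation leaves C major there.
The chord immediately before D is Am, which is diatonic to both keys: vi in C major and ii in G major.

Am — vi in C major, ii in G major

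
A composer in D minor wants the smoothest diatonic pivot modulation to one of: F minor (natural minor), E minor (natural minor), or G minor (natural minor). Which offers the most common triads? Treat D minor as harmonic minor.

G minor

Triads of D minor (harmonic minor): D minor (i), E diminished (ii°), F augmented (III+), G minor (iv), A major (V), Bb major (VI), C# diminished (vii°).
F minor (natural minor) shares 0: none.
E minor (natural minor) shares 0: none.
G minor (natural minor) shares 3: Dm, Gm, Bb.
The most common triads (3) are shared with G minor.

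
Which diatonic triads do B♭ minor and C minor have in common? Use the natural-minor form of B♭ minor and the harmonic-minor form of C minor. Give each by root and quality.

Fm, A♭

Triads in B♭ minor (natural minor): B♭m (i), Cdim (ii°), D♭ (III), E♭m (iv), Fm (v), G♭ (VI), A♭ (VII).
Triads in C minor (harmonic minor): Cm (i), Ddim (ii°), E♭aug (III+), Fm (iv), G (V), A♭ (VI), Bdim (vii°).
Shared triads with their functions: Fm (v in B♭ minor, iv in C minor); A♭ (VII in B♭ minor, VI in C minor).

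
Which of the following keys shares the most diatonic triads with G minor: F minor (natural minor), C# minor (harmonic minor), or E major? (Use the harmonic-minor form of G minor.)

F minor

Triads of G minor (harmonic minor): Gm (i), Adim (ii°), Bbaug (III+), Cm (iv), D (V), Eb (VI), F#dim (vii°).
F minor (natural minor) shares 2: Cm, Eb.
C# minor (harmonic minor) shares 0: none.
E major shares 0: none.
The most common triads (2) are shared with F minor.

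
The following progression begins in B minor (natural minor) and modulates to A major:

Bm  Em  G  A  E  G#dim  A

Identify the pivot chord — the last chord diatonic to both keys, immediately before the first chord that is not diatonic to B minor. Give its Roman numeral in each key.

A — VII in B minor, I in A major

Chords diatonic to B minor: Bm, C#dim, D, Em, F#m, G, A.
Reading the progression, the first chord not in that set is E, so the modulation leaves B minor there.
The chord immediately before E is A, which is diatonic to both keys: VII in B minor and I in A major.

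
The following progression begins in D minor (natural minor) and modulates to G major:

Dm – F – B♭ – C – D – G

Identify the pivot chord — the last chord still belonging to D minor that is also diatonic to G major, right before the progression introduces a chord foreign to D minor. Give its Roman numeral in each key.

C — VII in D minor, IV in G major

Chords diatonic to D minor: Dm, Edim, F, Gm, Am, B♭, C.
Reading the progression, the first chord not in that set is D, so the modulation leaves D minor there.
The chord immediately before D is C, which is diatonic to both keys: VII in D minor and IV in G major.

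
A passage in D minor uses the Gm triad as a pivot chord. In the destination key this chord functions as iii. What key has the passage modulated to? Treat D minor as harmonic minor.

Eb major

The numeral iii denotes a minor triad on scale degree 3. With G on degree 3, the tonic of the new key is Eb.
Degree 3 carries a minor triad in major keys, so the destination is Eb major.
Check: the diatonic triads of Eb major are Eb (I), Fm (ii), Gm (iii), Ab (IV), Bb (V), Cm (vi), Ddim (vii°) — Gm is indeed iii.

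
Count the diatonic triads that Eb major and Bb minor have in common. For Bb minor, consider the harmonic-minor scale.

0

Diatonic triads of Eb major: Eb major (I), F minor (ii), G minor (iii), Ab major (IV), Bb major (V), C minor (vi), D diminished (vii°).
Diatonic triads of Bb minor (harmonic minor): Bb minor (i), C diminished (ii°), Db augmented (III+), Eb minor (iv), F major (V), Gb major (VI), A diminished (vii°).
No triad has the same root and quality in both keys.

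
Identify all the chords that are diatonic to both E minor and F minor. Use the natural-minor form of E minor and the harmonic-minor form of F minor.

Triads in E minor (natural minor): Em (i), F#dim (ii°), G (III), Am (iv), Bm (v), C (VI), D (VII).
Triads in F minor (harmonic minor): Fm (i), Gdim (ii°), Abaug (III+), Bbm (iv), C (V), Db (VI), Edim (vii°).
Shared triads with their functions: C (VI in E minor, V in F minor).

C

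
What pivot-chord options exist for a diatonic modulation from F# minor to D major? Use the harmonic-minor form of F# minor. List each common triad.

Triads in F# minor (harmonic minor): F#m (i), G#dim (ii°), Aaug (III+), Bm (iv), C# (V), D (VI), E#dim (vii°).
Triads in D major: D (I), Em (ii), F#m (iii), G (IV), A (V), Bm (vi), C#dim (vii°).
Shared triads with their functions: F#m (i in F# minor, iii in D major); Bm (iv in F# minor, vi in D major); D (VI in F# minor, I in D major).

F#m, Bm, D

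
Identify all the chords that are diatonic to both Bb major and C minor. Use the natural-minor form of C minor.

Bb, Cm, Eb, Gm

Triads in Bb major: Bb (I), Cm (ii), Dm (iii), Eb (IV), F (V), Gm (vi), Adim (vii°).
Triads in C minor (natural minor): Cm (i), Ddim (ii°), Eb (III), Fm (iv), Gm (v), Ab (VI), Bb (VII).
Shared triads with their functions: Bb (I in Bb major, VII in C minor); Cm (ii in Bb major, i in C minor); Eb (IV in Bb major, III in C minor); Gm (vi in Bb major, v in C minor).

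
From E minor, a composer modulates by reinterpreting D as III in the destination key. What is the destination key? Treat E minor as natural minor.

The numeral III denotes a major triad on scale degree 3. With D on degree 3, the tonic of the new key is B.
Degree 3 carries a major triad in natural-minor keys, so the destination is B minor.
Check: the diatonic triads of B minor (natural minor) are Bm (i), C#dim (ii°), D (III), Em (iv), F#m (v), G (VI), A (VII) — D is indeed III.

B minor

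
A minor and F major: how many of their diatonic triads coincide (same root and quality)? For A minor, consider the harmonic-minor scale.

Diatonic triads of A minor (harmonic minor): Am (i), Bdim (ii°), Caug (III+), Dm (iv), E (V), F (VI), G#dim (vii°).
Diatonic triads of F major: F (I), Gm (ii), Am (iii), Bb (IV), C (V), Dm (vi), Edim (vii°).
Matching root and quality in both lists: Am, Dm, F.
That gives 3 common triads.

3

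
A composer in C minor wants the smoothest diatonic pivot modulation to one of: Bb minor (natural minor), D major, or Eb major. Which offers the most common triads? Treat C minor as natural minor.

Eb major

Triads of C minor (natural minor): C minor (i), D diminished (ii°), Eb major (III), F minor (iv), G minor (v), Ab major (VI), Bb major (VII).
Bb minor (natural minor) shares 2: Fm, Ab.
D major shares 0: none.
Eb major shares 7: Cm, Ddim, Eb, Fm, Gm, Ab, Bb.
The most common triads (7) are shared with Eb major.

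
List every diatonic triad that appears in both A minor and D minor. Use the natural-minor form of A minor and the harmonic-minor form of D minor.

Dm

Triads in A minor (natural minor): A minor (i), B diminished (ii°), C major (III), D minor (iv), E minor (v), F major (VI), G major (VII).
Triads in D minor (harmonic minor): D minor (i), E diminished (ii°), F augmented (III+), G minor (iv), A major (V), Bb major (VI), C# diminished (vii°).
Shared triads with their functions: D minor (iv in A minor, i in D minor).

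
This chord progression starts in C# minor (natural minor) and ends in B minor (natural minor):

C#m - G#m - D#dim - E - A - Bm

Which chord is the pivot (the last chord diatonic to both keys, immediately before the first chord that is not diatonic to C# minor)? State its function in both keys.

Chords diatonic to C# minor: C#m, D#dim, E, F#m, G#m, A, B.
Reading the progression, the first chord not in that set is Bm, so the modulation leaves C# minor there.
The chord immediately before Bm is A, which is diatonic to both keys: VI in C# minor and VII in B minor.

A — VI in C# minor, VII in B minor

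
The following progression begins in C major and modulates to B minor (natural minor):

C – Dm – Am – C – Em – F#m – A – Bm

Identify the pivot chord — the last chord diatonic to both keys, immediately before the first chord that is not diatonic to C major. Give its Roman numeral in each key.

Em — iii in C major, iv in B minor

Chords diatonic to C major: C, Dm, Em, F, G, Am, Bdim.
Reading the progression, the first chord not in that set is F#m, so the modulation leaves C major there.
The chord immediately before F#m is Em, which is diatonic to both keys: iii in C major and iv in B minor.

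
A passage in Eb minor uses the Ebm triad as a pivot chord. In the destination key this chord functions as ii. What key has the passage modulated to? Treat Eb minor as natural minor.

Db major

The numeral ii denotes a minor triad on scale degree 2. With Eb on degree 2, the tonic of the new key is Db.
Degree 2 carries a minor triad in major keys, so the destination is Db major.
Check: the diatonic triads of Db major are Db (I), Ebm (ii), Fm (iii), Gb (IV), Ab (V), Bbm (vi), Cdim (vii°) — Ebm is indeed ii.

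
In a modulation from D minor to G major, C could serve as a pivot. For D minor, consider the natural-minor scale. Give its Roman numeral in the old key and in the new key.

VII in D minor; IV in G major

The scale of D minor (natural minor) is D E F G A Bb C; C is degree 7, and the triad built there (C-E-G) is major, so it is VII.
The scale of G major is G A B C D E F#; C is degree 4, and the triad built there (C-E-G) is major, so it is IV.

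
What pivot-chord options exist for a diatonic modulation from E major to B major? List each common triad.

E, G♯m, B, C♯m

Triads in E major: E (I), F♯m (ii), G♯m (iii), A (IV), B (V), C♯m (vi), D♯dim (vii°).
Triads in B major: B (I), C♯m (ii), D♯m (iii), E (IV), F♯ (V), G♯m (vi), A♯dim (vii°).
Shared triads with their functions: E (I in E major, IV in B major); G♯m (iii in E major, vi in B major); B (V in E major, I in B major); C♯m (vi in E major, ii in B major).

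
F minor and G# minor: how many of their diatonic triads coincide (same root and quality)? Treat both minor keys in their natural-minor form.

Diatonic triads of F minor (natural minor): Fm (i), Gdim (ii°), Ab (III), Bbm (iv), Cm (v), Db (VI), Eb (VII).
Diatonic triads of G# minor (natural minor): G#m (i), A#dim (ii°), B (III), C#m (iv), D#m (v), E (VI), F# (VII).
No triad has the same root and quality in both keys.

0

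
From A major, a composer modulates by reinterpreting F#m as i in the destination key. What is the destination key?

F# minor

The numeral i denotes a minor triad on scale degree 1. With F# on degree 1, the tonic of the new key is F#.
Degree 1 carries a minor triad in minor keys, so the destination is F# minor.
Check: the diatonic triads of F# minor (natural minor) are F#m (i), G#dim (ii°), A (III), Bm (iv), C#m (v), D (VI), E (VII) — F#m is indeed i.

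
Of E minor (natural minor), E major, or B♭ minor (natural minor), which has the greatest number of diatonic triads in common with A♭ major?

Triads of A♭ major: A♭ (I), B♭m (ii), Cm (iii), D♭ (IV), E♭ (V), Fm (vi), Gdim (vii°).
E minor (natural minor) shares 0: none.
E major shares 0: none.
B♭ minor (natural minor) shares 4: A♭, B♭m, D♭, Fm.
The most common triads (4) are shared with B♭ minor.

B♭ minor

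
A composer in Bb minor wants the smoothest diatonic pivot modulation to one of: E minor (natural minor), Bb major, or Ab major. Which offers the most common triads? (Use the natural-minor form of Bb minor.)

Ab major

Triads of Bb minor (natural minor): Bbm (i), Cdim (ii°), Db (III), Ebm (iv), Fm (v), Gb (VI), Ab (VII).
E minor (natural minor) shares 0: none.
Bb major shares 0: none.
Ab major shares 4: Bbm, Db, Fm, Ab.
The most common triads (4) are shared with Ab major.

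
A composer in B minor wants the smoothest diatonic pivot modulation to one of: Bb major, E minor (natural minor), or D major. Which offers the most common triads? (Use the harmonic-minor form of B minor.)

D major

Triads of B minor (harmonic minor): Bm (i), C#dim (ii°), Daug (III+), Em (iv), F# (V), G (VI), A#dim (vii°).
Bb major shares 0: none.
E minor (natural minor) shares 3: Bm, Em, G.
D major shares 4: Bm, C#dim, Em, G.
The most common triads (4) are shared with D major.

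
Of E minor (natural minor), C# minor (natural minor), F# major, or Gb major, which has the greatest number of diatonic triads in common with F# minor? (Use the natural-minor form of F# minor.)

C# minor

Triads of F# minor (natural minor): F# minor (i), G# diminished (ii°), A major (III), B minor (iv), C# minor (v), D major (VI), E major (VII).
E minor (natural minor) shares 2: Bm, D.
C# minor (natural minor) shares 4: F#m, A, C#m, E.
F# major shares 0: none.
Gb major shares 0: none.
The most common triads (4) are shared with C# minor.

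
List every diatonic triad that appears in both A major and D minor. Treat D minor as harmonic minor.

Triads in A major: A (I), Bm (ii), C#m (iii), D (IV), E (V), F#m (vi), G#dim (vii°).
Triads in D minor (harmonic minor): Dm (i), Edim (ii°), Faug (III+), Gm (iv), A (V), Bb (VI), C#dim (vii°).
Shared triads with their functions: A (I in A major, V in D minor).

A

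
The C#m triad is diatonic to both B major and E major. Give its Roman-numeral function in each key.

ii in B major; vi in E major

The scale of B major is B C# D# E F# G# A#; C# is degree 2, and the triad built there (C#-E-G#) is minor, so it is ii.
The scale of E major is E F# G# A B C# D#; C# is degree 6, and the triad built there (C#-E-G#) is minor, so it is vi.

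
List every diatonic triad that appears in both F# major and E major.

G#m, B

Triads in F# major: F# (I), G#m (ii), A#m (iii), B (IV), C# (V), D#m (vi), E#dim (vii°).
Triads in E major: E (I), F#m (ii), G#m (iii), A (IV), B (V), C#m (vi), D#dim (vii°).
Shared triads with their functions: G#m (ii in F# major, iii in E major); B (IV in F# major, V in E major).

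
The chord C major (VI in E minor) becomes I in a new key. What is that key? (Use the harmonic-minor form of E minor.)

The numeral I denotes a major triad on scale degree 1. With C on degree 1, the tonic of the new key is C.
Degree 1 carries a major triad in major keys, so the destination is C major.
Check: the diatonic triads of C major are C (I), Dm (ii), Em (iii), F (IV), G (V), Am (vi), Bdim (vii°) — C major is indeed I.

C major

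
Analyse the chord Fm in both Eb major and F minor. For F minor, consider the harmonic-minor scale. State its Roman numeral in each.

ii in Eb major; i in F minor

The scale of Eb major is Eb F G Ab Bb C D; F is degree 2, and the triad built there (F-Ab-C) is minor, so it is ii.
The scale of F minor (harmonic minor) is F G Ab Bb C Db E; F is degree 1, and the triad built there (F-Ab-C) is minor, so it is i.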